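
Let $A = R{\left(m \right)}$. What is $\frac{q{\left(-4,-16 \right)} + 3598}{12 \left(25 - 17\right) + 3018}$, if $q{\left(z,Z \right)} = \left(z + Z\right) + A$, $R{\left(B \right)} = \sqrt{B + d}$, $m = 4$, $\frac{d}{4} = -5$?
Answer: $\frac{1789}{1557} + \frac{2 i}{1557} \approx 1.149 + 0.0012845 i$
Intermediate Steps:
$d = -20$ ($d = 4 \left(-5\right) = -20$)
$R{\left(B \right)} = \sqrt{-20 + B}$ ($R{\left(B \right)} = \sqrt{B - 20} = \sqrt{-20 + B}$)
$A = 4 i$ ($A = \sqrt{-20 + 4} = \sqrt{-16} = 4 i \approx 4.0 i$)
$q{\left(z,Z \right)} = Z + z + 4 i$ ($q{\left(z,Z \right)} = \left(z + Z\right) + 4 i = \left(Z + z\right) + 4 i = Z + z + 4 i$)
$\frac{q{\left(-4,-16 \right)} + 3598}{12 \left(25 - 17\right) + 3018} = \frac{\left(-16 - 4 + 4 i\right) + 3598}{12 \left(25 - 17\right) + 3018} = \frac{\left(-20 + 4 i\right) + 3598}{12 \cdot 8 + 3018} = \frac{3578 + 4 i}{96 + 3018} = \frac{3578 + 4 i}{3114} = \left(3578 + 4 i\right) \frac{1}{3114} = \frac{1789}{1557} + \frac{2 i}{1557}$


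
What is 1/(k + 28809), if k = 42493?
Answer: 1/71302 ≈ 1.4025e-5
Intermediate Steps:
1/(k + 28809) = 1/(42493 + 28809) = 1/71302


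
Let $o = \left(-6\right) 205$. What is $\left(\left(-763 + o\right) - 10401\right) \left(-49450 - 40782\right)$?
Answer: $1118335408$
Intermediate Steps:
$o = -1230$
$\left(\left(-763 + o\right) - 10401\right) \left(-49450 - 40782\right) = \left(\left(-763 - 1230\right) - 10401\right) \left(-49450 - 40782\right) = \left(-1993 - 10401\right) \left(-90232\right) = \left(-12394\right) \left(-90232\right) = 1118335408$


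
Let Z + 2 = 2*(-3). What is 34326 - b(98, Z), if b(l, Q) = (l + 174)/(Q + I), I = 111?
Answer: 3535306/103 ≈ 34323.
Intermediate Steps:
Z = -8 (Z = -2 + 2*(-3) = -2 - 6 = -8)
b(l, Q) = (174 + l)/(111 + Q) (b(l, Q) = (l + 174)/(Q + 111) = (174 + l)/(111 + Q))
34326 - b(98, Z) = 34326 - (174 + 98)/(111 - 8) = 34326 - 272/103 = 3535306/103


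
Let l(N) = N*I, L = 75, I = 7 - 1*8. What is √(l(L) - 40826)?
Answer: I*√40901 ≈ 202.24*I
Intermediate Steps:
I = -1 (I = 7 - 8 = -1)
l(N) = -N (l(N) = N*(-1) = -N)
√(l(L) - 40826) = √(-1*75 - 40826) = √(-75 - 40826) = √(-40901) = I*√40901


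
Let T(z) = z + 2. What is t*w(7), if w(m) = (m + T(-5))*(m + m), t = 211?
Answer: 11816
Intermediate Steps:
T(z) = 2 + z
w(m) = 2*m*(-3 + m) (w(m) = (m + (2 - 5))*(m + m) = (m - 3)*(2*m) = (-3 + m)*(2*m) = 2*m*(-3 + m))
t*w(7) = 211*(2*7*(-3 + 7)) = 211*(2*7*4) = 211*56 = 11816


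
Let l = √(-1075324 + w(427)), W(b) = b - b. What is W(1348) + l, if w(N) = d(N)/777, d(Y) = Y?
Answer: I*√13249060233/111 ≈ 1037.0*I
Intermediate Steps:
W(b) = 0
w(N) = N/777
l = I*√13249060233/111 (l = √(-1075324 + (1/777)*427) = √(-1075324 + 61/111) = √(-119360903/111) = I*√13249060233/111 ≈ 1037.0*I)
W(1348) + l = 0 + I*√13249060233/111 = I*√13249060233/111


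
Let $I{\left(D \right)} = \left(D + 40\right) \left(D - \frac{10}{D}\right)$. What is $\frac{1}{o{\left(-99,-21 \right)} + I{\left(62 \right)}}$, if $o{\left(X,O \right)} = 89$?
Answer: $\frac{31}{198293} \approx 0.00015633$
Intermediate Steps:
$I{\left(D \right)} = \left(40 + D\right) \left(D - \frac{10}{D}\right)$
$\frac{1}{o{\left(-99,-21 \right)} + I{\left(62 \right)}} = \frac{1}{89 + \left(-10 + 62^{2} - \frac{400}{62} + 40 \cdot 62\right)} = \frac{1}{89 + \left(-10 + 3844 - \frac{200}{31} + 2480\right)} = \frac{1}{89 + \frac{195534}{31}} = \frac{1}{\frac{198293}{31}} = \frac{31}{198293}$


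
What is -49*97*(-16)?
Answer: 76048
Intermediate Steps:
-49*97*(-16) = -4753*(-16) = 76048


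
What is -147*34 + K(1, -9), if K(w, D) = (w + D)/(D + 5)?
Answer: -4996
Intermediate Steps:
K(w, D) = (D + w)/(5 + D)
-147*34 + K(1, -9) = -147*34 + (-9 + 1)/(5 - 9) = -4998 - 8/(-4) = -4998 - ¼*(-8) = -4998 + 2 = -4996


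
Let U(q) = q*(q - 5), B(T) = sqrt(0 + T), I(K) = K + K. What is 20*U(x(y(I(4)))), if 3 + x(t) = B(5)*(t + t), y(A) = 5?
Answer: 10480 - 2200*sqrt(5) ≈ 5560.6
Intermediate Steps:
I(K) = 2*K
B(T) = sqrt(T)
x(t) = -3 + 2*t*sqrt(5) (x(t) = -3 + sqrt(5)*(t + t) = -3 + sqrt(5)*(2*t) = -3 + 2*t*sqrt(5))
U(q) = q*(-5 + q)
20*U(x(y(I(4)))) = 20*((-3 + 2*5*sqrt(5))*(-5 + (-3 + 2*5*sqrt(5)))) = 20*((-3 + 10*sqrt(5))*(-5 + (-3 + 10*sqrt(5)))) = 20*((-3 + 10*sqrt(5))*(-8 + 10*sqrt(5))) = 20*((-8 + 10*sqrt(5))*(-3 + 10*sqrt(5))) = 20*(-8 + 10*sqrt(5))*(-3 + 10*sqrt(5))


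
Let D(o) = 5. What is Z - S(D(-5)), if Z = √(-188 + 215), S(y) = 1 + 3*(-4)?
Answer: 11 + 3*√3 ≈ 16.196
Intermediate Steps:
S(y) = -11 (S(y) = 1 - 12 = -11)
Z = 3*√3 (Z = √27 = 3*√3 ≈ 5.1962)
Z - S(D(-5)) = 3*√3 - 1*(-11) = 3*√3 + 11 = 11 + 3*√3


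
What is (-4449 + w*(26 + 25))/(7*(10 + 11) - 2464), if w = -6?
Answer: 4755/2317 ≈ 2.0522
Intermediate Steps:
(-4449 + w*(26 + 25))/(7*(10 + 11) - 2464) = (-4449 - 6*(26 + 25))/(7*(10 + 11) - 2464) = (-4449 - 6*51)/(7*21 - 2464) = (-4449 - 306)/(147 - 2464) = -4755/(-2317) = -4755*(-1/2317) = 4755/2317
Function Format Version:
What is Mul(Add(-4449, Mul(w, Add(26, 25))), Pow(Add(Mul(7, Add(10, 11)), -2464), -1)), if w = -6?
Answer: Rational(4755, 2317) ≈ 2.0522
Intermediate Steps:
Mul(Add(-4449, Mul(w, Add(26, 25))), Pow(Add(Mul(7, Add(10, 11)), -2464), -1)) = Mul(Add(-4449, Mul(-6, Add(26, 25))), Pow(Add(Mul(7, Add(10, 11)), -2464), -1)) = Mul(Add(-4449, Mul(-6, 51)), Pow(Add(Mul(7, 21), -2464), -1)) = Mul(Add(-4449, -306), Pow(Add(147, -2464), -1)) = Mul(-4755, Pow(-2317, -1)) = Mul(-4755, Rational(-1, 2317)) = Rational(4755, 2317)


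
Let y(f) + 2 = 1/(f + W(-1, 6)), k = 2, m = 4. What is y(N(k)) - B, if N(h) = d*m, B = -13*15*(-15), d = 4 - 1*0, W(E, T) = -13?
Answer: -8780/3 ≈ -2926.7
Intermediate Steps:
d = 4 (d = 4 + 0 = 4)
B = 2925 (B = -195*(-15) = 2925)
N(h) = 16 (N(h) = 4*4 = 16)
y(f) = -2 + 1/(-13 + f) (y(f) = -2 + 1/(f - 13) = -2 + 1/(-13 + f))
y(N(k)) - B = (27 - 2*16)/(-13 + 16) - 1*2925 = (27 - 32)/3 - 2925 = (⅓)*(-5) - 2925 = -5/3 - 2925 = -8780/3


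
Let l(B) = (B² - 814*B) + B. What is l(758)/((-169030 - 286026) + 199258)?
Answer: 20845/127899 ≈ 0.16298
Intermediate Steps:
l(B) = B² - 813*B
l(758)/((-169030 - 286026) + 199258) = (758*(-813 + 758))/((-169030 - 286026) + 199258) = (758*(-55))/(-455056 + 199258) = -41690/(-255798) = -41690*(-1/255798) = 20845/127899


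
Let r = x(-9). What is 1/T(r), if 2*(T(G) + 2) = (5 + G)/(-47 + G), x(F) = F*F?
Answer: -34/25 ≈ -1.3600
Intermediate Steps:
x(F) = F**2
r = 81 (r = (-9)**2 = 81)
T(G) = -2 + (5 + G)/(2*(-47 + G)) (T(G) = -2 + ((5 + G)/(-47 + G))/2 = -2 + (5 + G)/(2*(-47 + G)))
1/T(r) = 1/((193 - 3*81)/(2*(-47 + 81))) = 1/((1/2)*(193 - 243)/34) = 1/((1/2)*(1/34)*(-50)) = 1/(-25/34) = -34/25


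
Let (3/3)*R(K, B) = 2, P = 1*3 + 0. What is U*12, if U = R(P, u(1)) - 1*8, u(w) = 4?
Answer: -72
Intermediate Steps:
P = 3 (P = 3 + 0 = 3)
R(K, B) = 2
U = -6 (U = 2 - 1*8 = 2 - 8 = -6)
U*12 = -6*12 = -72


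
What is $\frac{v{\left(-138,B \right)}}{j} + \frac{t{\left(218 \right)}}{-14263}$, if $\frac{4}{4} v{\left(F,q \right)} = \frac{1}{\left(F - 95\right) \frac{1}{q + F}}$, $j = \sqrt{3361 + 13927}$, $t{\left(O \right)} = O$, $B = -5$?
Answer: $- \frac{218}{14263} + \frac{143 \sqrt{4322}}{2014052} \approx -0.010617$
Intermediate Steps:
$j = 2 \sqrt{4322}$ ($j = \sqrt{17288} = 2 \sqrt{4322} \approx 131.48$)
$v{\left(F,q \right)} = \frac{F + q}{-95 + F}$ ($v{\left(F,q \right)} = \frac{1}{\left(F - 95\right) \frac{1}{q + F}} = \frac{1}{\left(-95 + F\right) \frac{1}{F + q}} = \frac{1}{\frac{1}{F + q} \left(-95 + F\right)} = \frac{F + q}{-95 + F}$)
$\frac{v{\left(-138,B \right)}}{j} + \frac{t{\left(218 \right)}}{-14263} = \frac{\frac{1}{-95 - 138} \left(-138 - 5\right)}{2 \sqrt{4322}} + \frac{218}{-14263} = \frac{1}{-233} \left(-143\right) \frac{\sqrt{4322}}{8644} + 218 \left(- \frac{1}{14263}\right) = \left(- \frac{1}{233}\right) \left(-143\right) \frac{\sqrt{4322}}{8644} - \frac{218}{14263} = \frac{143 \frac{\sqrt{4322}}{8644}}{233} - \frac{218}{14263} = \frac{143 \sqrt{4322}}{2014052} - \frac{218}{14263} = - \frac{218}{14263} + \frac{143 \sqrt{4322}}{2014052}$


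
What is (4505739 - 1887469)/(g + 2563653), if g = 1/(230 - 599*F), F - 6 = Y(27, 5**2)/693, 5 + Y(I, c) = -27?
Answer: 6053660174680/5927381082159 ≈ 1.0213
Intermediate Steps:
Y(I, c) = -32 (Y(I, c) = -5 - 27 = -32)
F = 4126/693 (F = 6 - 32/693 = 4126/693 ≈ 5.9538)
g = -693/2312084 (g = 1/(230 - 599*4126/693) = 1/(230 - 2471474/693) = 1/(-2312084/693) = -693/2312084 ≈ -0.00029973)
(4505739 - 1887469)/(g + 2563653) = (4505739 - 1887469)/(-693/2312084 + 2563653) = 2618270/(5927381082159/2312084) = 2618270*(2312084/5927381082159) = 6053660174680/5927381082159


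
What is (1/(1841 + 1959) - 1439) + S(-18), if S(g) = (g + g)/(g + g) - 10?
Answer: -5502399/3800 ≈ -1448.0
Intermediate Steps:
S(g) = -9 (S(g) = (2*g)/((2*g)) - 10 = (2*g)*(1/(2*g)) - 10 = 1 - 10 = -9)
(1/(1841 + 1959) - 1439) + S(-18) = (1/(1841 + 1959) - 1439) - 9 = (1/3800 - 1439) - 9 = -5468199/3800 - 9 = -5502399/3800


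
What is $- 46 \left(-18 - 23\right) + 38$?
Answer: $1924$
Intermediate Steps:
$- 46 \left(-18 - 23\right) + 38 = \left(-46\right) \left(-41\right) + 38 = 1886 + 38 = 1924$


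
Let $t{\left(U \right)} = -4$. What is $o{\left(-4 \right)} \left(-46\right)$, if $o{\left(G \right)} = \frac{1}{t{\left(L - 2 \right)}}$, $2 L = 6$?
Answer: $\frac{23}{2} \approx 11.5$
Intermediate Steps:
$L = 3$ ($L = \frac{1}{2} \cdot 6 = 3$)
$o{\left(G \right)} = - \frac{1}{4}$ ($o{\left(G \right)} = \frac{1}{-4} = - \frac{1}{4}$)
$o{\left(-4 \right)} \left(-46\right) = \left(- \frac{1}{4}\right) \left(-46\right) = \frac{23}{2}$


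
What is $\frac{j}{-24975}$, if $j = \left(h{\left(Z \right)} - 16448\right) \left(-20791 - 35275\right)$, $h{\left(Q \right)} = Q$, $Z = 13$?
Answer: $- \frac{184288942}{4995} \approx -36895.0$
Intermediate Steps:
$j = 921444710$ ($j = \left(13 - 16448\right) \left(-20791 - 35275\right) = \left(13 + \left(-22390 + 5942\right)\right) \left(-56066\right) = \left(13 - 16448\right) \left(-56066\right) = \left(-16435\right) \left(-56066\right) = 921444710$)
$\frac{j}{-24975} = \frac{921444710}{-24975} = 921444710 \left(- \frac{1}{24975}\right) = - \frac{184288942}{4995}$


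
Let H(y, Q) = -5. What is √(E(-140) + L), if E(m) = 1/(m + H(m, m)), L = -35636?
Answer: I*√749247045/145 ≈ 188.77*I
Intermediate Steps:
E(m) = 1/(-5 + m) (E(m) = 1/(m - 5) = 1/(-5 + m))
√(E(-140) + L) = √(1/(-5 - 140) - 35636) = √(1/(-145) - 35636) = √(-1/145 - 35636) = √(-5167221/145) = I*√749247045/145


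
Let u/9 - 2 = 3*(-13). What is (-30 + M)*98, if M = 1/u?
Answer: -979118/333 ≈ -2940.3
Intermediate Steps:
u = -333 (u = 18 + 9*(3*(-13)) = 18 + 9*(-39) = 18 - 351 = -333)
M = -1/333 (M = 1/(-333) = -1/333 ≈ -0.0030030)
(-30 + M)*98 = (-30 - 1/333)*98 = -9991/333*98 = -979118/333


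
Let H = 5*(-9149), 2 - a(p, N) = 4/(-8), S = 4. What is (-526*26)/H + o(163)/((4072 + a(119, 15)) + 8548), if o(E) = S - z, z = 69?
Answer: 67860754/230966505 ≈ 0.29381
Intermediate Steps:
a(p, N) = 5/2 (a(p, N) = 2 - 4/(-8) = 2 - 4*(-1)/8 = 2 - 1*(-½) = 2 + ½ = 5/2)
H = -45745
o(E) = -65 (o(E) = 4 - 1*69 = 4 - 69 = -65)
(-526*26)/H + o(163)/((4072 + a(119, 15)) + 8548) = -526*26/(-45745) - 65/((4072 + 5/2) + 8548) = -13676*(-1/45745) - 65/(8149/2 + 8548) = 13676/45745 - 65/25245/2 = 13676/45745 - 65*2/25245 = 13676/45745 - 26/5049 = 67860754/230966505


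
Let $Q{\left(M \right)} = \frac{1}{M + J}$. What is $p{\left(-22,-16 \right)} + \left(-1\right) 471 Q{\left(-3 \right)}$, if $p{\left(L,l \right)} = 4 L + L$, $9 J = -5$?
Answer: $\frac{719}{32} \approx 22.469$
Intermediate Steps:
$J = - \frac{5}{9}$ ($J = \frac{1}{9} \left(-5\right) = - \frac{5}{9} \approx -0.55556$)
$Q{\left(M \right)} = \frac{1}{- \frac{5}{9} + M}$ ($Q{\left(M \right)} = \frac{1}{M - \frac{5}{9}} = \frac{1}{- \frac{5}{9} + M}$)
$p{\left(L,l \right)} = 5 L$
$p{\left(-22,-16 \right)} + \left(-1\right) 471 Q{\left(-3 \right)} = 5 \left(-22\right) + \left(-1\right) 471 \frac{9}{-5 + 9 \left(-3\right)} = -110 - 471 \frac{9}{-5 - 27} = -110 - 471 \frac{9}{-32} = -110 - 471 \cdot 9 \left(- \frac{1}{32}\right) = -110 - - \frac{4239}{32} = -110 + \frac{4239}{32} = \frac{719}{32}$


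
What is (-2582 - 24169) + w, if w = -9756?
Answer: -36507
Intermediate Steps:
(-2582 - 24169) + w = (-2582 - 24169) - 9756 = -26751 - 9756 = -36507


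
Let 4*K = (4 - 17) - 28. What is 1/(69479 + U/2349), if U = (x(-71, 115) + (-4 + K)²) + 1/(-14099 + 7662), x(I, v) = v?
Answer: 241928208/16808962721509 ≈ 1.4393e-5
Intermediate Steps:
K = -41/4 (K = ((4 - 17) - 28)/4 = (-13 - 28)/4 = (¼)*(-41) = -41/4 ≈ -10.250)
U = 32757877/102992 (U = (115 + (-4 - 41/4)²) + 1/(-14099 + 7662) = (115 + (-57/4)²) + 1/(-6437) = (115 + 3249/16) - 1/6437 = 5089/16 - 1/6437 = 32757877/102992 ≈ 318.06)
1/(69479 + U/2349) = 1/(69479 + (32757877/102992)/2349) = 1/(69479 + (32757877/102992)*(1/2349)) = 1/(69479 + 32757877/241928208) = 1/(16808962721509/241928208) = 241928208/16808962721509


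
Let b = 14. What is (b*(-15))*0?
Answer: 0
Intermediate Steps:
(b*(-15))*0 = (14*(-15))*0 = -210*0 = 0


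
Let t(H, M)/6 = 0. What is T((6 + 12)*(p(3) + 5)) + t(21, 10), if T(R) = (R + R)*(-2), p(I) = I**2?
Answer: -1008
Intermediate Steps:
t(H, M) = 0 (t(H, M) = 6*0 = 0)
T(R) = -4*R (T(R) = (2*R)*(-2) = -4*R)
T((6 + 12)*(p(3) + 5)) + t(21, 10) = -4*(6 + 12)*(3**2 + 5) + 0 = -72*(9 + 5) + 0 = -72*14 + 0 = -4*252 + 0 = -1008 + 0 = -1008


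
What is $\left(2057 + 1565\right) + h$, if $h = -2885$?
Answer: $737$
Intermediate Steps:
$\left(2057 + 1565\right) + h = \left(2057 + 1565\right) - 2885 = 3622 - 2885 = 737$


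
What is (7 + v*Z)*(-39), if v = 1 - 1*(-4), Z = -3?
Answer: 312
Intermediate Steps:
v = 5 (v = 1 + 4 = 5)
(7 + v*Z)*(-39) = (7 + 5*(-3))*(-39) = (7 - 15)*(-39) = -8*(-39) = 312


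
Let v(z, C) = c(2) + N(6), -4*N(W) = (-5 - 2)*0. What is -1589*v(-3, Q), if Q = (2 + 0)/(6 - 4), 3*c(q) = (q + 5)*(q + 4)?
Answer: -22246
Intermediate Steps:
N(W) = 0 (N(W) = -(-5 - 2)*0/4 = -(-7)*0/4 = -¼*0 = 0)
c(q) = (4 + q)*(5 + q)/3 (c(q) = ((q + 5)*(q + 4))/3 = ((5 + q)*(4 + q))/3 = ((4 + q)*(5 + q))/3 = (4 + q)*(5 + q)/3)
Q = 1 (Q = 2/2 = 2*(½) = 1)
v(z, C) = 14 (v(z, C) = (20/3 + 3*2 + (⅓)*2²) + 0 = (20/3 + 6 + (⅓)*4) + 0 = (20/3 + 6 + 4/3) + 0 = 14 + 0 = 14)
-1589*v(-3, Q) = -1589*14 = -22246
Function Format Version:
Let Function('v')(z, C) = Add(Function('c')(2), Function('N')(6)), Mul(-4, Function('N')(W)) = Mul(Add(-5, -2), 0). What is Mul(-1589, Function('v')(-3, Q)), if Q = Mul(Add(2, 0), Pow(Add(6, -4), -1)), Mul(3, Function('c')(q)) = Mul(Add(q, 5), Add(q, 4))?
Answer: -22246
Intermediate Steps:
Function('N')(W) = 0 (Function('N')(W) = Mul(Rational(-1, 4), Mul(Add(-5, -2), 0)) = Mul(Rational(-1, 4), Mul(-7, 0)) = Mul(Rational(-1, 4), 0) = 0)
Function('c')(q) = Mul(Rational(1, 3), Add(4, q), Add(5, q)) (Function('c')(q) = Mul(Rational(1, 3), Mul(Add(q, 5), Add(q, 4))) = Mul(Rational(1, 3), Mul(Add(5, q), Add(4, q))) = Mul(Rational(1, 3), Mul(Add(4, q), Add(5, q))) = Mul(Rational(1, 3), Add(4, q), Add(5, q)))
Q = 1 (Q = Mul(2, Pow(2, -1)) = Mul(2, Rational(1, 2)) = 1)
Function('v')(z, C) = 14 (Function('v')(z, C) = Add(Add(Rational(20, 3), Mul(3, 2), Mul(Rational(1, 3), Pow(2, 2))), 0) = Add(Add(Rational(20, 3), 6, Mul(Rational(1, 3), 4)), 0) = Add(Add(Rational(20, 3), 6, Rational(4, 3)), 0) = Add(14, 0) = 14)
Mul(-1589, Function('v')(-3, Q)) = Mul(-1589, 14) = -22246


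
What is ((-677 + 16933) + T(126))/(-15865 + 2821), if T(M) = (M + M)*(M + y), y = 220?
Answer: -25862/3261 ≈ -7.9307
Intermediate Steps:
T(M) = 2*M*(220 + M) (T(M) = (M + M)*(M + 220) = (2*M)*(220 + M) = 2*M*(220 + M))
((-677 + 16933) + T(126))/(-15865 + 2821) = ((-677 + 16933) + 2*126*(220 + 126))/(-15865 + 2821) = (16256 + 2*126*346)/(-13044) = (16256 + 87192)*(-1/13044) = 103448*(-1/13044) = -25862/3261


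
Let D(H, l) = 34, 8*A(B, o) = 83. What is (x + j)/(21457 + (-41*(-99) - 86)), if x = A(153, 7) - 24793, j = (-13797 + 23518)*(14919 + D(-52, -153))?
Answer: 1162666643/203440 ≈ 5715.0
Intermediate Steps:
A(B, o) = 83/8 (A(B, o) = (1/8)*83 = 83/8)
j = 145358113 (j = (-13797 + 23518)*(14919 + 34) = 9721*14953 = 145358113)
x = -198261/8 (x = 83/8 - 24793 = -198261/8 ≈ -24783.)
(x + j)/(21457 + (-41*(-99) - 86)) = (-198261/8 + 145358113)/(21457 + (-41*(-99) - 86)) = 1162666643/(8*(21457 + (4059 - 86))) = 1162666643/(8*(21457 + 3973)) = (1162666643/8)/25430 = (1162666643/8)*(1/25430) = 1162666643/203440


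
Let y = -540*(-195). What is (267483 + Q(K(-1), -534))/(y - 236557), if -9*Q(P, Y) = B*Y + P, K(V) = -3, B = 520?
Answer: -895010/393771 ≈ -2.2729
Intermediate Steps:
Q(P, Y) = -520*Y/9 - P/9 (Q(P, Y) = -(520*Y + P)/9 = -(P + 520*Y)/9 = -520*Y/9 - P/9)
y = 105300
(267483 + Q(K(-1), -534))/(y - 236557) = (267483 + (-520/9*(-534) - 1/9*(-3)))/(105300 - 236557) = (267483 + (92560/3 + 1/3))/(-131257) = (267483 + 92561/3)*(-1/131257) = (895010/3)*(-1/131257) = -895010/393771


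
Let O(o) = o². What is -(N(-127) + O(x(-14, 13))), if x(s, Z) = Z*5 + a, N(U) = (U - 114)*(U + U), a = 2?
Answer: -65703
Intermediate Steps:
N(U) = 2*U*(-114 + U) (N(U) = (-114 + U)*(2*U) = 2*U*(-114 + U))
x(s, Z) = 2 + 5*Z (x(s, Z) = Z*5 + 2 = 5*Z + 2 = 2 + 5*Z)
-(N(-127) + O(x(-14, 13))) = -(2*(-127)*(-114 - 127) + (2 + 5*13)²) = -(2*(-127)*(-241) + (2 + 65)²) = -(61214 + 67²) = -(61214 + 4489) = -1*65703 = -65703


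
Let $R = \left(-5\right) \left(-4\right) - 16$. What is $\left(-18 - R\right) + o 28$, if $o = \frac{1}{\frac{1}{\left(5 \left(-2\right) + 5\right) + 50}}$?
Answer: $1238$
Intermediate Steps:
$R = 4$ ($R = 20 - 16 = 4$)
$o = 45$ ($o = \frac{1}{\frac{1}{\left(-10 + 5\right) + 50}} = \frac{1}{\frac{1}{-5 + 50}} = \frac{1}{\frac{1}{45}} = 45$)
$\left(-18 - R\right) + o 28 = \left(-18 - 4\right) + 45 \cdot 28 = \left(-18 - 4\right) + 1260 = -22 + 1260 = 1238$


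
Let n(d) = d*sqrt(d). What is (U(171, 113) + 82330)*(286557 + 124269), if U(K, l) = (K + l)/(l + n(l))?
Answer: 53508453261237/1582 + 14584323*sqrt(113)/1582 ≈ 3.3823e+10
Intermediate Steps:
n(d) = d**(3/2)
U(K, l) = (K + l)/(l + l**(3/2))
(U(171, 113) + 82330)*(286557 + 124269) = ((171 + 113)/(113 + 113**(3/2)) + 82330)*(286557 + 124269) = (284/(113 + 113*sqrt(113)) + 82330)*410826 = (82330 + 284/(113 + 113*sqrt(113)))*410826 = 33823304580 + 116674584/(113 + 113*sqrt(113))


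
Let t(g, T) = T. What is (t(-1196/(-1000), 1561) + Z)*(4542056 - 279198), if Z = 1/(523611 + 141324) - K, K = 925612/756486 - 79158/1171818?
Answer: 36290965834037981807887798/5457785935418235 ≈ 6.6494e+9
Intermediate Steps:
K = 28465746773/24623997543 (K = 925612*(1/756486) - 79158*1/1171818 = 462806/378243 - 13193/195303 = 28465746773/24623997543 ≈ 1.1560)
Z = -6309282235502404/5457785935418235 (Z = 1/(523611 + 141324) - 1*28465746773/24623997543 = 1/664935 - 28465746773/24623997543 = -6309282235502404/5457785935418235 ≈ -1.1560)
(t(-1196/(-1000), 1561) + Z)*(4542056 - 279198) = (1561 - 6309282235502404/5457785935418235)*(4542056 - 279198) = (8513294562952362431/5457785935418235)*4262858 = 36290965834037981807887798/5457785935418235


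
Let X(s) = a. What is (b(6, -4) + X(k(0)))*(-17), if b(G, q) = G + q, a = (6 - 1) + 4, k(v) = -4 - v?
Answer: -187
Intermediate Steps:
a = 9 (a = 5 + 4 = 9)
X(s) = 9
(b(6, -4) + X(k(0)))*(-17) = ((6 - 4) + 9)*(-17) = (2 + 9)*(-17) = 11*(-17) = -187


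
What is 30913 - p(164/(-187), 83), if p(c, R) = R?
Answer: 30830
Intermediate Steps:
30913 - p(164/(-187), 83) = 30913 - 1*83 = 30913 - 83 = 30830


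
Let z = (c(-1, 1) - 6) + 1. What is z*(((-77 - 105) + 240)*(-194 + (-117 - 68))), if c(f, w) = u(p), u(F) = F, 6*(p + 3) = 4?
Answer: 483604/3 ≈ 1.6120e+5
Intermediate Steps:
p = -7/3 (p = -3 + (1/6)*4 = -3 + 2/3 = -7/3 ≈ -2.3333)
c(f, w) = -7/3
z = -22/3 (z = (-7/3 - 6) + 1 = -25/3 + 1 = -22/3 ≈ -7.3333)
z*(((-77 - 105) + 240)*(-194 + (-117 - 68))) = -22*((-77 - 105) + 240)*(-194 + (-117 - 68))/3 = -22*(-182 + 240)*(-194 - 185)/3 = -1276*(-379)/3 = -22/3*(-21982) = 483604/3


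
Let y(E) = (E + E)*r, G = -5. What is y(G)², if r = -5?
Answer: 2500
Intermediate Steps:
y(E) = -10*E (y(E) = (E + E)*(-5) = (2*E)*(-5) = -10*E)
y(G)² = (-10*(-5))² = 50² = 2500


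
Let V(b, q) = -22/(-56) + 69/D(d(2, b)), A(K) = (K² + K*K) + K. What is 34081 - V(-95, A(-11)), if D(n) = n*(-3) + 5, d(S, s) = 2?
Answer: 956189/28 ≈ 34150.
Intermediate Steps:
D(n) = 5 - 3*n (D(n) = -3*n + 5 = 5 - 3*n)
A(K) = K + 2*K² (A(K) = (K² + K²) + K = 2*K² + K = K + 2*K²)
V(b, q) = -1921/28 (V(b, q) = -22/(-56) + 69/(5 - 3*2) = -22*(-1/56) + 69/(5 - 6) = 11/28 + 69/(-1) = 11/28 + 69*(-1) = 11/28 - 69 = -1921/28)
34081 - V(-95, A(-11)) = 34081 - 1*(-1921/28) = 34081 + 1921/28 = 956189/28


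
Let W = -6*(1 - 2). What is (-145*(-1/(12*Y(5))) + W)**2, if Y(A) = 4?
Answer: 187489/2304 ≈ 81.375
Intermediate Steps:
W = 6 (W = -6*(-1) = 6)
(-145*(-1/(12*Y(5))) + W)**2 = (-145/((4*(-3))*4) + 6)**2 = (-145/((-12*4)) + 6)**2 = (-145/(-48) + 6)**2 = (-145*(-1/48) + 6)**2 = (145/48 + 6)**2 = (433/48)**2 = 187489/2304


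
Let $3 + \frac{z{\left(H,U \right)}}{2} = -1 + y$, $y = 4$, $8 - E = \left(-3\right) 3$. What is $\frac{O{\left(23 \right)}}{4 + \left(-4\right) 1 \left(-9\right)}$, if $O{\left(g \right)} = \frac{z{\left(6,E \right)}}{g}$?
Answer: $0$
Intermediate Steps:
$E = 17$ ($E = 8 - \left(-3\right) 3 = 8 - -9 = 8 + 9 = 17$)
$z{\left(H,U \right)} = 0$ ($z{\left(H,U \right)} = -6 + 2 \left(-1 + 4\right) = -6 + 2 \cdot 3 = -6 + 6 = 0$)
$O{\left(g \right)} = 0$ ($O{\left(g \right)} = \frac{0}{g} = 0$)
$\frac{O{\left(23 \right)}}{4 + \left(-4\right) 1 \left(-9\right)} = \frac{0}{4 + \left(-4\right) 1 \left(-9\right)} = \frac{0}{4 - -36} = \frac{0}{4 + 36} = \frac{0}{40} = 0 \cdot \frac{1}{40} = 0$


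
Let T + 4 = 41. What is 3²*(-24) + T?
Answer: -179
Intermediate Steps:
T = 37 (T = -4 + 41 = 37)
3²*(-24) + T = 3²*(-24) + 37 = 9*(-24) + 37 = -216 + 37 = -179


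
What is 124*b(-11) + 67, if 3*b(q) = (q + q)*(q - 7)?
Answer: 16435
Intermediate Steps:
b(q) = 2*q*(-7 + q)/3 (b(q) = ((q + q)*(q - 7))/3 = ((2*q)*(-7 + q))/3 = (2*q*(-7 + q))/3 = 2*q*(-7 + q)/3)
124*b(-11) + 67 = 124*((2/3)*(-11)*(-7 - 11)) + 67 = 124*((2/3)*(-11)*(-18)) + 67 = 124*132 + 67 = 16368 + 67 = 16435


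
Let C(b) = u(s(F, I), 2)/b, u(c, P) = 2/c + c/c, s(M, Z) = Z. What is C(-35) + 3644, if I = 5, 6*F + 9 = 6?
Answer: 91099/25 ≈ 3644.0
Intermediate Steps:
F = -½ (F = -3/2 + (⅙)*6 = -3/2 + 1 = -½ ≈ -0.50000)
u(c, P) = 1 + 2/c (u(c, P) = 2/c + 1 = 1 + 2/c)
C(b) = 7/(5*b) (C(b) = ((2 + 5)/5)/b = ((⅕)*7)/b = 7/(5*b))
C(-35) + 3644 = (7/5)/(-35) + 3644 = (7/5)*(-1/35) + 3644 = -1/25 + 3644 = 91099/25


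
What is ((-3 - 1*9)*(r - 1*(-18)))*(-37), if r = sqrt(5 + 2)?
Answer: 7992 + 444*sqrt(7) ≈ 9166.7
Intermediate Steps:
r = sqrt(7) ≈ 2.6458
((-3 - 1*9)*(r - 1*(-18)))*(-37) = ((-3 - 1*9)*(sqrt(7) - 1*(-18)))*(-37) = ((-3 - 9)*(sqrt(7) + 18))*(-37) = -12*(18 + sqrt(7))*(-37) = (-216 - 12*sqrt(7))*(-37) = 7992 + 444*sqrt(7)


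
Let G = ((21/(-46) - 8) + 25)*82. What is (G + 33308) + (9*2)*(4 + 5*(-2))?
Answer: 794801/23 ≈ 34557.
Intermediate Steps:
G = 31201/23 (G = ((21*(-1/46) - 8) + 25)*82 = ((-21/46 - 8) + 25)*82 = (-389/46 + 25)*82 = (761/46)*82 = 31201/23 ≈ 1356.6)
(G + 33308) + (9*2)*(4 + 5*(-2)) = (31201/23 + 33308) + (9*2)*(4 + 5*(-2)) = 797285/23 + 18*(4 - 10) = 797285/23 + 18*(-6) = 797285/23 - 108 = 794801/23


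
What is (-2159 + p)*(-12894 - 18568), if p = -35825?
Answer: 1195052608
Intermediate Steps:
(-2159 + p)*(-12894 - 18568) = (-2159 - 35825)*(-12894 - 18568) = -37984*(-31462) = 1195052608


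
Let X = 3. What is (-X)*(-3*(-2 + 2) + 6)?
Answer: -18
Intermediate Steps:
(-X)*(-3*(-2 + 2) + 6) = (-1*3)*(-3*(-2 + 2) + 6) = -3*(-3*0 + 6) = -3*(0 + 6) = -3*6 = -18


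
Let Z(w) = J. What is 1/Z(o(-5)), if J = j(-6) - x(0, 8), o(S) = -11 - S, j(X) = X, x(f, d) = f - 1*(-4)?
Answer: -⅒ ≈ -0.10000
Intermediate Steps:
x(f, d) = 4 + f (x(f, d) = f + 4 = 4 + f)
J = -10 (J = -6 - (4 + 0) = -6 - 1*4 = -6 - 4 = -10)
Z(w) = -10
1/Z(o(-5)) = 1/(-10) = -⅒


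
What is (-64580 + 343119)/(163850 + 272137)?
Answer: 278539/435987 ≈ 0.63887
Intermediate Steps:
(-64580 + 343119)/(163850 + 272137) = 278539/435987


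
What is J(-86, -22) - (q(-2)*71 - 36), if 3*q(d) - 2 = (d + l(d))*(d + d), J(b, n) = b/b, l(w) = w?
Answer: -389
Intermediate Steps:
J(b, n) = 1
q(d) = ⅔ + 4*d²/3 (q(d) = ⅔ + ((d + d)*(d + d))/3 = ⅔ + ((2*d)*(2*d))/3 = ⅔ + (4*d²)/3 = ⅔ + 4*d²/3)
J(-86, -22) - (q(-2)*71 - 36) = 1 - ((⅔ + (4/3)*(-2)²)*71 - 36) = 1 - ((⅔ + (4/3)*4)*71 - 36) = 1 - ((⅔ + 16/3)*71 - 36) = 1 - (6*71 - 36) = 1 - (426 - 36) = 1 - 1*390 = 1 - 390 = -389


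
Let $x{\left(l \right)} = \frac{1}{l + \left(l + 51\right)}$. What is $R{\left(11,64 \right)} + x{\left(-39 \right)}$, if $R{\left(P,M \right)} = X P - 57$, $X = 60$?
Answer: $\frac{16280}{27} \approx 602.96$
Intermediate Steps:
$x{\left(l \right)} = \frac{1}{51 + 2 l}$ ($x{\left(l \right)} = \frac{1}{l + \left(51 + l\right)} = \frac{1}{51 + 2 l}$)
$R{\left(P,M \right)} = -57 + 60 P$ ($R{\left(P,M \right)} = 60 P - 57 = -57 + 60 P$)
$R{\left(11,64 \right)} + x{\left(-39 \right)} = \left(-57 + 60 \cdot 11\right) + \frac{1}{51 + 2 \left(-39\right)} = \left(-57 + 660\right) + \frac{1}{51 - 78} = 603 + \frac{1}{-27} = 603 - \frac{1}{27} = \frac{16280}{27}$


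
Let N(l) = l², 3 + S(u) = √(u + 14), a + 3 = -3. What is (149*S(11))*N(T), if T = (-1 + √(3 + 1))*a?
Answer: 10728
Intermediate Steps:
a = -6 (a = -3 - 3 = -6)
T = -6 (T = (-1 + √(3 + 1))*(-6) = (-1 + √4)*(-6) = (-1 + 2)*(-6) = 1*(-6) = -6)
S(u) = -3 + √(14 + u) (S(u) = -3 + √(u + 14) = -3 + √(14 + u))
(149*S(11))*N(T) = (149*(-3 + √(14 + 11)))*(-6)² = (149*(-3 + √25))*36 = (149*(-3 + 5))*36 = (149*2)*36 = 298*36 = 10728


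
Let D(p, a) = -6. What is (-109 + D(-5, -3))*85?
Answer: -9775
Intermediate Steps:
(-109 + D(-5, -3))*85 = (-109 - 6)*85 = -115*85 = -9775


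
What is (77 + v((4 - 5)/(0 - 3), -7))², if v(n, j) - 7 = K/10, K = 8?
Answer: 179776/25 ≈ 7191.0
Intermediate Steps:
v(n, j) = 39/5 (v(n, j) = 7 + 8/10 = 7 + 8*(⅒) = 7 + ⅘ = 39/5)
(77 + v((4 - 5)/(0 - 3), -7))² = (77 + 39/5)² = (424/5)² = 179776/25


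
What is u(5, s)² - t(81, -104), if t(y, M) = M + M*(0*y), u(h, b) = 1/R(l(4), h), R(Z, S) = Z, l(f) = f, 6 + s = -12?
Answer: 1665/16 ≈ 104.06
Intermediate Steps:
s = -18 (s = -6 - 12 = -18)
u(h, b) = ¼ (u(h, b) = 1/4 = ¼)
t(y, M) = M (t(y, M) = M + M*0 = M + 0 = M)
u(5, s)² - t(81, -104) = (¼)² - 1*(-104) = 1/16 + 104 = 1665/16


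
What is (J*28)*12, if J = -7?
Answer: -2352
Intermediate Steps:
(J*28)*12 = -7*28*12 = -196*12 = -2352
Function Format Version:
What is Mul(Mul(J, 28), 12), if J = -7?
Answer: -2352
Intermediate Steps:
Mul(Mul(J, 28), 12) = Mul(Mul(-7, 28), 12) = Mul(-196, 12) = -2352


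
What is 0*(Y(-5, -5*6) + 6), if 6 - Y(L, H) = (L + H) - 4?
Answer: 0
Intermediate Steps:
Y(L, H) = 10 - H - L (Y(L, H) = 6 - ((L + H) - 4) = 6 - ((H + L) - 4) = 6 - (-4 + H + L) = 6 + (4 - H - L) = 10 - H - L)
0*(Y(-5, -5*6) + 6) = 0*((10 - (-5)*6 - 1*(-5)) + 6) = 0*((10 - 1*(-30) + 5) + 6) = 0*((10 + 30 + 5) + 6) = 0*(45 + 6) = 0*51 = 0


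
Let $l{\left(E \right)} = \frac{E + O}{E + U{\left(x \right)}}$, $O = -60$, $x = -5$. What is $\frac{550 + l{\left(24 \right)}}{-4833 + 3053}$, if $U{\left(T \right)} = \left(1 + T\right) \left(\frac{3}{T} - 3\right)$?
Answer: $- \frac{1757}{5696} \approx -0.30846$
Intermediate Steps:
$U{\left(T \right)} = \left(1 + T\right) \left(-3 + \frac{3}{T}\right)$
$l{\left(E \right)} = \frac{-60 + E}{\frac{72}{5} + E}$ ($l{\left(E \right)} = \frac{E - 60}{E + \left(\left(-3\right) \left(-5\right) + \frac{3}{-5}\right)} = \frac{-60 + E}{E + \left(15 + 3 \left(- \frac{1}{5}\right)\right)} = \frac{-60 + E}{E + \left(15 - \frac{3}{5}\right)} = \frac{-60 + E}{E + \frac{72}{5}} = \frac{-60 + E}{\frac{72}{5} + E}$)
$\frac{550 + l{\left(24 \right)}}{-4833 + 3053} = \frac{550 + \frac{5 \left(-60 + 24\right)}{72 + 5 \cdot 24}}{-4833 + 3053} = \frac{550 + 5 \frac{1}{72 + 120} \left(-36\right)}{-1780} = \left(550 + 5 \cdot \frac{1}{192} \left(-36\right)\right) \left(- \frac{1}{1780}\right) = \left(550 - \frac{15}{16}\right) \left(- \frac{1}{1780}\right) = \frac{8785}{16} \left(- \frac{1}{1780}\right) = - \frac{1757}{5696}$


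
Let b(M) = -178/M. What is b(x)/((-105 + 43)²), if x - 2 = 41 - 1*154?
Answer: 89/213342 ≈ 0.00041717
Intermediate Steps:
x = -111 (x = 2 + (41 - 1*154) = 2 + (41 - 154) = 2 - 113 = -111)
b(x)/((-105 + 43)²) = (-178/(-111))/((-105 + 43)²) = (-178*(-1/111))/((-62)²) = (178/111)/3844 = (178/111)*(1/3844) = 89/213342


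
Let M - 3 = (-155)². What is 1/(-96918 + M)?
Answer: -1/72890 ≈ -1.3719e-5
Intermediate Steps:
M = 24028 (M = 3 + (-155)² = 3 + 24025 = 24028)
1/(-96918 + M) = 1/(-96918 + 24028) = 1/(-72890) = -1/72890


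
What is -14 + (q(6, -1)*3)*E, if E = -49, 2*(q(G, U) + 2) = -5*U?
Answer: -175/2 ≈ -87.500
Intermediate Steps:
q(G, U) = -2 - 5*U/2 (q(G, U) = -2 + (-5*U)/2 = -2 - 5*U/2)
-14 + (q(6, -1)*3)*E = -14 + ((-2 - 5/2*(-1))*3)*(-49) = -14 + ((-2 + 5/2)*3)*(-49) = -14 + ((½)*3)*(-49) = -14 + (3/2)*(-49) = -14 - 147/2 = -175/2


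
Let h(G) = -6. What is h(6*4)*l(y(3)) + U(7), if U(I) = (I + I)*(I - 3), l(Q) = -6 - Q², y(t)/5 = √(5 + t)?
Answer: 1292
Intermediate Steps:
y(t) = 5*√(5 + t)
U(I) = 2*I*(-3 + I) (U(I) = (2*I)*(-3 + I) = 2*I*(-3 + I))
h(6*4)*l(y(3)) + U(7) = -6*(-6 - (5*√(5 + 3))²) + 2*7*(-3 + 7) = -6*(-6 - (5*√8)²) + 2*7*4 = -6*(-6 - (5*(2*√2))²) + 56 = -6*(-6 - (10*√2)²) + 56 = -6*(-6 - 1*200) + 56 = -6*(-6 - 200) + 56 = -6*(-206) + 56 = 1236 + 56 = 1292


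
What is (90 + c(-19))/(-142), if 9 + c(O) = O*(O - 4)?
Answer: -259/71 ≈ -3.6479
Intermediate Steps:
c(O) = -9 + O*(-4 + O) (c(O) = -9 + O*(O - 4) = -9 + O*(-4 + O))
(90 + c(-19))/(-142) = (90 + (-9 + (-19)² - 4*(-19)))/(-142) = -(90 + (-9 + 361 + 76))/142 = -(90 + 428)/142 = -1/142*518 = -259/71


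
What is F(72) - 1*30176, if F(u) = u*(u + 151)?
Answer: -14120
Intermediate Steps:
F(u) = u*(151 + u)
F(72) - 1*30176 = 72*(151 + 72) - 1*30176 = 72*223 - 30176 = 16056 - 30176 = -14120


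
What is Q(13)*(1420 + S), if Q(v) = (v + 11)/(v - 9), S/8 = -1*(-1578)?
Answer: 84264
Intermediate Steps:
S = 12624 (S = 8*(-1*(-1578)) = 8*1578 = 12624)
Q(v) = (11 + v)/(-9 + v)
Q(13)*(1420 + S) = ((11 + 13)/(-9 + 13))*(1420 + 12624) = (24/4)*14044 = ((1/4)*24)*14044 = 6*14044 = 84264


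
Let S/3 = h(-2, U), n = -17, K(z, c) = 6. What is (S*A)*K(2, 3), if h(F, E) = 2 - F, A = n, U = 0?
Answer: -1224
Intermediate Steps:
A = -17
S = 12 (S = 3*(2 - 1*(-2)) = 3*(2 + 2) = 3*4 = 12)
(S*A)*K(2, 3) = (12*(-17))*6 = -204*6 = -1224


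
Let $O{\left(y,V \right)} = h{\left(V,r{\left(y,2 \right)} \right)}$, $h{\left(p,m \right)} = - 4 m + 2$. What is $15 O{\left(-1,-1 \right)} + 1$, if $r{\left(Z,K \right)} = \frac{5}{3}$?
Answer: $-69$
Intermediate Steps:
$r{\left(Z,K \right)} = \frac{5}{3}$ ($r{\left(Z,K \right)} = 5 \cdot \frac{1}{3} = \frac{5}{3}$)
$h{\left(p,m \right)} = 2 - 4 m$
$O{\left(y,V \right)} = - \frac{14}{3}$ ($O{\left(y,V \right)} = 2 - \frac{20}{3} = - \frac{14}{3}$)
$15 O{\left(-1,-1 \right)} + 1 = 15 \left(- \frac{14}{3}\right) + 1 = -70 + 1 = -69$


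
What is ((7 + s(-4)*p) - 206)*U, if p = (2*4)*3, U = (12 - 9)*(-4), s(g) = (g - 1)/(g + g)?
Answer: 2208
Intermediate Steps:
s(g) = (-1 + g)/(2*g) (s(g) = (-1 + g)/((2*g)) = (-1 + g)*(1/(2*g)) = (-1 + g)/(2*g))
U = -12 (U = 3*(-4) = -12)
p = 24 (p = 8*3 = 24)
((7 + s(-4)*p) - 206)*U = ((7 + ((1/2)*(-1 - 4)/(-4))*24) - 206)*(-12) = ((7 + ((1/2)*(-1/4)*(-5))*24) - 206)*(-12) = ((7 + (5/8)*24) - 206)*(-12) = ((7 + 15) - 206)*(-12) = (22 - 206)*(-12) = -184*(-12) = 2208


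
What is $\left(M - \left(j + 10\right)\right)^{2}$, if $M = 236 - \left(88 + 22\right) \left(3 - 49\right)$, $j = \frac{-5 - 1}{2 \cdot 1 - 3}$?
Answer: $27878400$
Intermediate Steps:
$j = 6$ ($j = - \frac{6}{2 - 3} = - \frac{6}{-1} = \left(-6\right) \left(-1\right) = 6$)
$M = 5296$ ($M = 236 - 110 \left(-46\right) = 236 - -5060 = 236 + 5060 = 5296$)
$\left(M - \left(j + 10\right)\right)^{2} = \left(5296 - \left(6 + 10\right)\right)^{2} = \left(5296 - 16\right)^{2} = 5280^{2} = 27878400$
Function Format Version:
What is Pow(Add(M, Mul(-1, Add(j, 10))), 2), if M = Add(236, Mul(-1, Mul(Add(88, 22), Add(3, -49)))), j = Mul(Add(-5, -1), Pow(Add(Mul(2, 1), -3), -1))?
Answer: 27878400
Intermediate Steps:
j = 6 (j = Mul(-6, Pow(Add(2, -3), -1)) = Mul(-6, Pow(-1, -1)) = Mul(-6, -1) = 6)
M = 5296 (M = Add(236, Mul(-1, Mul(110, -46))) = Add(236, Mul(-1, -5060)) = Add(236, 5060) = 5296)
Pow(Add(M, Mul(-1, Add(j, 10))), 2) = Pow(Add(5296, Mul(-1, Add(6, 10))), 2) = Pow(Add(5296, Mul(-1, 16)), 2) = Pow(Add(5296, -16), 2) = Pow(5280, 2) = 27878400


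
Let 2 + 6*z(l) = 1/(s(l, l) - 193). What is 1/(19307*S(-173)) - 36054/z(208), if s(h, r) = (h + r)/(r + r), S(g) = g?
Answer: 138728865016703/1285942735 ≈ 1.0788e+5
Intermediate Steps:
s(h, r) = (h + r)/(2*r) (s(h, r) = (h + r)/((2*r)) = (h + r)*(1/(2*r)) = (h + r)/(2*r))
z(l) = -385/1152 (z(l) = -⅓ + 1/(6*((l + l)/(2*l) - 193)) = -⅓ + 1/(6*((2*l)/(2*l) - 193)) = -⅓ + 1/(6*(1 - 193)) = -⅓ + (⅙)/(-192) = -⅓ + (⅙)*(-1/192) = -⅓ - 1/1152 = -385/1152)
1/(19307*S(-173)) - 36054/z(208) = 1/(19307*(-173)) - 36054/(-385/1152) = (1/19307)*(-1/173) - 36054*(-1152/385) = -1/3340111 + 41534208/385 = 138728865016703/1285942735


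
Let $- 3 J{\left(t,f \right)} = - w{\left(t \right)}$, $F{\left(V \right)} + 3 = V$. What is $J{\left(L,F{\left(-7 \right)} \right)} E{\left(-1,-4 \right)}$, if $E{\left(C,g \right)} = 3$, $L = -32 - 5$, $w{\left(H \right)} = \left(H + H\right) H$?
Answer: $2738$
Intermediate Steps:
$w{\left(H \right)} = 2 H^{2}$ ($w{\left(H \right)} = 2 H H = 2 H^{2}$)
$F{\left(V \right)} = -3 + V$
$L = -37$
$J{\left(t,f \right)} = \frac{2 t^{2}}{3}$ ($J{\left(t,f \right)} = - \frac{\left(-1\right) 2 t^{2}}{3} = - \frac{\left(-2\right) t^{2}}{3} = \frac{2 t^{2}}{3}$)
$J{\left(L,F{\left(-7 \right)} \right)} E{\left(-1,-4 \right)} = \frac{2 \left(-37\right)^{2}}{3} \cdot 3 = \frac{2}{3} \cdot 1369 \cdot 3 = \frac{2738}{3} \cdot 3 = 2738$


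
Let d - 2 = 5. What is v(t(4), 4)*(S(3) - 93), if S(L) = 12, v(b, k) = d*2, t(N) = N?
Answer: -1134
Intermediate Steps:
d = 7 (d = 2 + 5 = 7)
v(b, k) = 14 (v(b, k) = 7*2 = 14)
v(t(4), 4)*(S(3) - 93) = 14*(12 - 93) = 14*(-81) = -1134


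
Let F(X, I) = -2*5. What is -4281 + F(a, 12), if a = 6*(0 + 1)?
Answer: -4291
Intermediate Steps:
a = 6 (a = 6*1 = 6)
F(X, I) = -10
-4281 + F(a, 12) = -4281 - 10 = -4291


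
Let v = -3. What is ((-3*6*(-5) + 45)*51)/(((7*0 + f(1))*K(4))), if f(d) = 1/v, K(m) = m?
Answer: -20655/4 ≈ -5163.8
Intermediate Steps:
f(d) = -1/3 (f(d) = 1/(-3) = -1/3)
((-3*6*(-5) + 45)*51)/(((7*0 + f(1))*K(4))) = ((-3*6*(-5) + 45)*51)/(((7*0 - 1/3)*4)) = ((-18*(-5) + 45)*51)/(((0 - 1/3)*4)) = ((90 + 45)*51)/((-1/3*4)) = (135*51)/(-4/3) = 6885*(-3/4) = -20655/4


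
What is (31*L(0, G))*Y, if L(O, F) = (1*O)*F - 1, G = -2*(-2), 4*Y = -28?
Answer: 217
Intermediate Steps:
Y = -7 (Y = (¼)*(-28) = -7)
G = 4
L(O, F) = -1 + F*O (L(O, F) = O*F - 1 = F*O - 1 = -1 + F*O)
(31*L(0, G))*Y = (31*(-1 + 4*0))*(-7) = (31*(-1 + 0))*(-7) = (31*(-1))*(-7) = -31*(-7) = 217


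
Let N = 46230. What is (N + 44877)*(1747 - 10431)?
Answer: -791173188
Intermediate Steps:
(N + 44877)*(1747 - 10431) = (46230 + 44877)*(1747 - 10431) = 91107*(-8684) = -791173188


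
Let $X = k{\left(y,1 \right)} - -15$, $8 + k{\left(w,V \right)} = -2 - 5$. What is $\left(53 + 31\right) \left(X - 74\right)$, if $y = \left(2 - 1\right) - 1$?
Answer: $-6216$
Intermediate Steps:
$y = 0$ ($y = 1 - 1 = 0$)
$k{\left(w,V \right)} = -15$ ($k{\left(w,V \right)} = -8 - 7 = -15$)
$X = 0$ ($X = -15 - -15 = -15 + 15 = 0$)
$\left(53 + 31\right) \left(X - 74\right) = \left(53 + 31\right) \left(0 - 74\right) = 84 \left(0 - 74\right) = 84 \left(-74\right) = -6216$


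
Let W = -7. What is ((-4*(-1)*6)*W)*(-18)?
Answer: 3024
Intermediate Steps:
((-4*(-1)*6)*W)*(-18) = ((-4*(-1)*6)*(-7))*(-18) = ((4*6)*(-7))*(-18) = (24*(-7))*(-18) = -168*(-18) = 3024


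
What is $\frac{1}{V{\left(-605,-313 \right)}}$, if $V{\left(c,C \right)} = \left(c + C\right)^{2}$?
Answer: $\frac{1}{842724} \approx 1.1866 \cdot 10^{-6}$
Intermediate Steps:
$V{\left(c,C \right)} = \left(C + c\right)^{2}$
$\frac{1}{V{\left(-605,-313 \right)}} = \frac{1}{\left(-313 - 605\right)^{2}} = \frac{1}{\left(-918\right)^{2}} = \frac{1}{842724}$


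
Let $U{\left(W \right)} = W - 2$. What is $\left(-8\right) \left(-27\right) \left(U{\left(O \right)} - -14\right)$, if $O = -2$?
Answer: $2160$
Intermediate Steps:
$U{\left(W \right)} = -2 + W$ ($U{\left(W \right)} = W - 2 = -2 + W$)
$\left(-8\right) \left(-27\right) \left(U{\left(O \right)} - -14\right) = \left(-8\right) \left(-27\right) \left(\left(-2 - 2\right) - -14\right) = 216 \left(-4 + 14\right) = 216 \cdot 10 = 2160$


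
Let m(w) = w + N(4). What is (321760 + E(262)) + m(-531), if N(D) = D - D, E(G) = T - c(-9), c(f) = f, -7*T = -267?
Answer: 2248933/7 ≈ 3.2128e+5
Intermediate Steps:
T = 267/7 (T = -⅐*(-267) = 267/7 ≈ 38.143)
E(G) = 330/7 (E(G) = 267/7 - 1*(-9) = 267/7 + 9 = 330/7)
N(D) = 0
m(w) = w (m(w) = w + 0 = w)
(321760 + E(262)) + m(-531) = (321760 + 330/7) - 531 = 2252650/7 - 531 = 2248933/7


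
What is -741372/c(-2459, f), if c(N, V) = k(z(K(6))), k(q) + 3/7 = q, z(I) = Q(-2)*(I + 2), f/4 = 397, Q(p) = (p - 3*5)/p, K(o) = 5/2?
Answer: -6919472/353 ≈ -19602.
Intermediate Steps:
K(o) = 5/2 (K(o) = 5*(½) = 5/2)
Q(p) = (-15 + p)/p (Q(p) = (p - 15)/p = (-15 + p)/p)
f = 1588 (f = 4*397 = 1588)
z(I) = 17 + 17*I/2 (z(I) = ((-15 - 2)/(-2))*(I + 2) = (-½*(-17))*(2 + I) = 17*(2 + I)/2 = 17 + 17*I/2)
k(q) = -3/7 + q
c(N, V) = 1059/28 (c(N, V) = -3/7 + (17 + (17/2)*(5/2)) = -3/7 + (17 + 85/4) = -3/7 + 153/4 = 1059/28)
-741372/c(-2459, f) = -741372/1059/28 = -741372*28/1059 = -6919472/353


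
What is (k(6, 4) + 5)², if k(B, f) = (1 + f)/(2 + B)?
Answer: 2025/64 ≈ 31.641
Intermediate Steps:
k(B, f) = (1 + f)/(2 + B)
(k(6, 4) + 5)² = ((1 + 4)/(2 + 6) + 5)² = (5/8 + 5)² = (45/8)² = 2025/64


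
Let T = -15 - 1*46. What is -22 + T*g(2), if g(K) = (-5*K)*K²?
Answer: 2418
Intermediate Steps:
g(K) = -5*K³
T = -61 (T = -15 - 46 = -61)
-22 + T*g(2) = -22 - (-305)*2³ = -22 - (-305)*8 = -22 - 61*(-40) = -22 + 2440 = 2418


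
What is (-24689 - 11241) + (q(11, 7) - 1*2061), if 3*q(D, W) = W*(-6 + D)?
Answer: -113938/3 ≈ -37979.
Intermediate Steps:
q(D, W) = W*(-6 + D)/3 (q(D, W) = (W*(-6 + D))/3 = W*(-6 + D)/3)
(-24689 - 11241) + (q(11, 7) - 1*2061) = (-24689 - 11241) + ((⅓)*7*(-6 + 11) - 1*2061) = -35930 + ((⅓)*7*5 - 2061) = -35930 + (35/3 - 2061) = -35930 - 6148/3 = -113938/3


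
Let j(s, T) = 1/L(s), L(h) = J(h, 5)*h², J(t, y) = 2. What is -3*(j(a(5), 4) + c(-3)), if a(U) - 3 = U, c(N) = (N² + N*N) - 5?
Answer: -4995/128 ≈ -39.023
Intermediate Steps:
c(N) = -5 + 2*N² (c(N) = (N² + N²) - 5 = 2*N² - 5 = -5 + 2*N²)
a(U) = 3 + U
L(h) = 2*h²
j(s, T) = 1/(2*s²)
-3*(j(a(5), 4) + c(-3)) = -3*(1/(2*(3 + 5)²) + (-5 + 2*(-3)²)) = -3*((½)/8² + (-5 + 2*9)) = -3*((½)*(1/64) + (-5 + 18)) = -3*(1/128 + 13) = -3*1665/128 = -4995/128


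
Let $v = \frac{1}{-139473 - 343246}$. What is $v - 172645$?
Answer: $- \frac{83339021756}{482719} \approx -1.7265 \cdot 10^{5}$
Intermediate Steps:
$v = - \frac{1}{482719}$ ($v = \frac{1}{-482719} = - \frac{1}{482719} \approx -2.0716 \cdot 10^{-6}$)
$v - 172645 = - \frac{1}{482719} - 172645 = - \frac{83339021756}{482719}$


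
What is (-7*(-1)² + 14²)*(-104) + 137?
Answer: -19519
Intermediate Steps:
(-7*(-1)² + 14²)*(-104) + 137 = (-7*1 + 196)*(-104) + 137 = (-7 + 196)*(-104) + 137 = 189*(-104) + 137 = -19656 + 137 = -19519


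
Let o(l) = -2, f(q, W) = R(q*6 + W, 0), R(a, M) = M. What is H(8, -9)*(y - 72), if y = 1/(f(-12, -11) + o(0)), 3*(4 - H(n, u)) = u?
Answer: -1015/2 ≈ -507.50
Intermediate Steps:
H(n, u) = 4 - u/3
f(q, W) = 0
y = -½ (y = 1/(0 - 2) = 1/(-2) = -½ ≈ -0.50000)
H(8, -9)*(y - 72) = (4 - ⅓*(-9))*(-½ - 72) = (4 + 3)*(-145/2) = 7*(-145/2) = -1015/2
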